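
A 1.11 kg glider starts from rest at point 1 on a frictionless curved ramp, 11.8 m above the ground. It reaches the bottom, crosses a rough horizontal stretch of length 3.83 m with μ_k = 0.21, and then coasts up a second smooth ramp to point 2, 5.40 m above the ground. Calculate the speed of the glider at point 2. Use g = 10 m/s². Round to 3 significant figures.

v = 10.6 m/s

Energy at 1: mgh₁ = (1.11)(10)(11.8) = 130.98 J
Friction loss: W_f = μ_k mg d = 8.928 J
At 2: ½mv² + mgh₂ = mgh₁ − W_f
½mv² = 130.98 − 8.928 − 59.940 = 62.112 J
v = √(2 × 62.112/1.11) = 10.58 m/s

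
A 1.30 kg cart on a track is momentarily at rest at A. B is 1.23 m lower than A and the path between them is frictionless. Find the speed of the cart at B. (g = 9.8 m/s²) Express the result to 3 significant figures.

v = 4.91 m/s

Energy conservation between the two points: mgh = ½mv²
v = √(2gh) = √(2 × 9.8 × 1.23) = √24.108 = 4.910 m/s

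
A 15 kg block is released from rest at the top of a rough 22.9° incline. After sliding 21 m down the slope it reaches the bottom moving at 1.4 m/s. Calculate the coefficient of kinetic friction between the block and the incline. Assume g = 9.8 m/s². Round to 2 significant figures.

Energy balance down the incline: mg L sinθ − ½mv² = μ_k (mg cosθ) L
mgL sinθ = 1201.2 J; ½mv² = 14.700 J
W_f = 1201.2 − 14.700 = 1187 J
μ_k = W_f/(mg cosθ · L) = 1187/(135.4 × 21) = 0.4172

μ_k = 0.42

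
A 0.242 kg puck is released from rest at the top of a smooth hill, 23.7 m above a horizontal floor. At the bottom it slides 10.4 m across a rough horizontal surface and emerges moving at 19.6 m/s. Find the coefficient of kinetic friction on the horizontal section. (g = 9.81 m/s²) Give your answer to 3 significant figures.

Applying the work–energy principle:
mgh = ½mv² + μ_k m g d
mgh = 56.264 J; ½mv² = 46.483 J
W_f = 56.264 − 46.483 = 9.781 J
μ_k = W_f/(mg·d) = 9.781/(2.374 × 10.4) = 0.3962

μ_k = 0.396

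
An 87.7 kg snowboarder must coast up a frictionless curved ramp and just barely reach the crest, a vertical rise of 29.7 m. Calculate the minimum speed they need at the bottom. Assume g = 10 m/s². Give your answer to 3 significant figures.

At the top they are momentarily at rest, so all KE converts to PE: ½mv² = mgh
v = √(2gh) = √(2 × 10 × 29.7) = 24.37 m/s

v = 24.4 m/s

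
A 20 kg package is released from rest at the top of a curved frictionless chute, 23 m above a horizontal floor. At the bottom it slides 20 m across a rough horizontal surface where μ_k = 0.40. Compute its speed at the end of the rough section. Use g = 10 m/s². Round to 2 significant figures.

v = 17 m/s

Applying the work–energy principle:
mgh = ½mv² + μ_k m g d
W_f = μ_k mg d = (0.40)(20)(10)(20) = 1600 J
½mv² = mgh − W_f = 4600.0 − 1600 = 3000.0 J
v = √(2 × 3000.0/20) = 17.32 m/s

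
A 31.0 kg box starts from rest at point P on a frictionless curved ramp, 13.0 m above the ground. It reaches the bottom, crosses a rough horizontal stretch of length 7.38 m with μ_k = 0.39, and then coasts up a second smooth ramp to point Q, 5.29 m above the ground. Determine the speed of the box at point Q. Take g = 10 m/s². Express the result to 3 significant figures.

Energy at P: mgh₁ = (31.0)(10)(13.0) = 4030.0 J
Friction loss: W_f = μ_k mg d = 892.2 J
At Q: ½mv² + mgh₂ = mgh₁ − W_f
½mv² = 4030.0 − 892.2 − 1639.9 = 1497.9 J
v = √(2 × 1497.9/31.0) = 9.830 m/s

v = 9.83 m/s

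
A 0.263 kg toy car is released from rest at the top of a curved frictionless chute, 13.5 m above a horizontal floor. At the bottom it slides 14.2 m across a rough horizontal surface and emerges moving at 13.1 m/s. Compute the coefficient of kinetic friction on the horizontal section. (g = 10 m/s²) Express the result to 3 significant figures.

Applying the work–energy principle:
mgh = ½mv² + μ_k m g d
mgh = 35.505 J; ½mv² = 22.567 J
W_f = 35.505 − 22.567 = 12.94 J
μ_k = W_f/(mg·d) = 12.94/(2.630 × 14.2) = 0.3464

μ_k = 0.346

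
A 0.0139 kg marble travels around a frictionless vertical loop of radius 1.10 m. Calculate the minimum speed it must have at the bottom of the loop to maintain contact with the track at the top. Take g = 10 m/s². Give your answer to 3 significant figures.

v = 7.42 m/s

At the top: mg = mv_top²/r ⇒ v_top² = gr = 11.00 m²/s²
Energy from bottom to top (height 2r): ½mv_bot² = ½mv_top² + mg(2r)
v_bot² = gr + 4gr = 5gr = 55.00
v_bot = √(5gr) = 7.416 m/s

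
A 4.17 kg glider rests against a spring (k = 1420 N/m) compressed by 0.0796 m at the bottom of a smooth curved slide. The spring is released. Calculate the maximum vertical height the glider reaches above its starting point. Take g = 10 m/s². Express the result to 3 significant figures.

h = 0.108 m

Energy conservation from release to the highest point: ½kx² = mgh
h = kx²/(2mg) = (1420)(0.0796)²/(2 × 4.17 × 10) = 0.1079 m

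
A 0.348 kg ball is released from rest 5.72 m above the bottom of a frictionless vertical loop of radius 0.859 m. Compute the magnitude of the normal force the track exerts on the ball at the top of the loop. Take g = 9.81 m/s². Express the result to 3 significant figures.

Energy from release to top (height 2r): mgh = ½mv_top² + mg(2r)
v_top² = 2g(h − 2r) = 2(9.81)(5.72 − 1.718) = 78.519 m²/s²
At the top, both N and weight point toward the centre: N + mg = mv_top²/r
N = m(v_top²/r − g) = 0.348(78.519/0.859 − 9.81) = 28.40 N

N = 28.4 N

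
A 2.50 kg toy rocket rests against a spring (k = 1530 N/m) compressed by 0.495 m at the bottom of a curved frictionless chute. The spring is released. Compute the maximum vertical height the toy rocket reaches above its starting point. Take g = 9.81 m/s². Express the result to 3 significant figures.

h = 7.64 m

At maximum height the toy rocket is at rest, so ½kx² = mgh
h = kx²/(2mg) = (1530)(0.495)²/(2 × 2.50 × 9.81) = 7.643 m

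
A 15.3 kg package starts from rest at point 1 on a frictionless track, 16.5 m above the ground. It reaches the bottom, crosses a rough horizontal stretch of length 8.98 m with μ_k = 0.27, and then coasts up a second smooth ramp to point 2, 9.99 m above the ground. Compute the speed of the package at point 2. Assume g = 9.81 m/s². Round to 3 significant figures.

Energy at 1: mgh₁ = (15.3)(9.81)(16.5) = 2476.5 J
Friction loss: W_f = μ_k mg d = 363.9 J
At 2: ½mv² + mgh₂ = mgh₁ − W_f
½mv² = 2476.5 − 363.9 − 1499.4 = 613.19 J
v = √(2 × 613.19/15.3) = 8.953 m/s

v = 8.95 m/s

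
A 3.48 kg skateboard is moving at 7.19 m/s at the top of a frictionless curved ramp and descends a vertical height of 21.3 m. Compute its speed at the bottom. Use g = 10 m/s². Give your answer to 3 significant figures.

Mechanical energy is conserved (no friction): ½mv₀² + mgh = ½mv²
The mass cancels from both sides.
v² = v₀² + 2gh = (7.19)² + 2(10)(21.3) = 477.70
v = √477.70 = 21.86 m/s

v = 21.9 m/s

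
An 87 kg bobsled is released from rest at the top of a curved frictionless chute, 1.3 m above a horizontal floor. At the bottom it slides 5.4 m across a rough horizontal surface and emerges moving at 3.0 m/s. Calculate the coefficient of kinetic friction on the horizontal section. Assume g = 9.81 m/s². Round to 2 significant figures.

μ_k = 0.16

Applying the work–energy principle:
mgh = ½mv² + μ_k m g d
mgh = 1109.5 J; ½mv² = 391.50 J
W_f = 1109.5 − 391.50 = 718.0 J
μ_k = W_f/(mg·d) = 718.0/(853.5 × 5.4) = 0.1558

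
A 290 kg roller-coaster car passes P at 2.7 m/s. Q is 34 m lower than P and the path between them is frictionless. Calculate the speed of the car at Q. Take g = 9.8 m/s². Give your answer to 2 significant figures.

v = 26 m/s

By conservation of mechanical energy, ½mv₀² + mgh = ½mv²
v² = v₀² + 2gh = (2.7)² + 2(9.8)(34) = 673.69
v = √673.69 = 25.96 m/s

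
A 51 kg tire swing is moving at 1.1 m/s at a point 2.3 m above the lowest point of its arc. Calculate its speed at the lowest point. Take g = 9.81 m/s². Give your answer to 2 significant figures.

v = 6.8 m/s

Energy conservation between the two points: ½mv₀² + mgh = ½mv²
v² = v₀² + 2gh = (1.1)² + 2(9.81)(2.3) = 46.336
v = √46.336 = 6.807 m/s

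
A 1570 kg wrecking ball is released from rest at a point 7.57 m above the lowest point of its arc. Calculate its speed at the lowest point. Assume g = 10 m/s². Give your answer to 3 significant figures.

Equating total energy at the two states: mgh = ½mv²
v = √(2gh) = √(2 × 10 × 7.57) = √151.40 = 12.30 m/s

v = 12.3 m/s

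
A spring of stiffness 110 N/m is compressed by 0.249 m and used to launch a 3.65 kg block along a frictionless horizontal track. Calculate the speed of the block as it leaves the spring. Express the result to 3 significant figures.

The block leaves the spring when the spring is at natural length, so ½kx² = ½mv²
v = x√(k/m) = 0.249 × √(110/3.65) = 1.367 m/s

v = 1.37 m/s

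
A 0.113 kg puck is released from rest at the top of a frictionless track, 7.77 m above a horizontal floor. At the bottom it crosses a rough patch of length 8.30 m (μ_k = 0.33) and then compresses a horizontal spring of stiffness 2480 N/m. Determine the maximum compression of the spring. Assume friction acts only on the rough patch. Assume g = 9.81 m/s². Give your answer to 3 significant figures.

x = 0.0671 m

Initial energy: E₁ = mgh = (0.113)(9.81)(7.77) = 8.6133 J
Friction removes W_f = μ_k mg d = (0.33)(0.113)(9.81)(8.30) = 3.036 J
Energy reaching the spring: E = 8.6133 − 3.036 = 5.5770 J
At max compression ½kx² = E ⇒ x = √(2E/k) = √(2 × 5.5770/2480) = 0.06706 m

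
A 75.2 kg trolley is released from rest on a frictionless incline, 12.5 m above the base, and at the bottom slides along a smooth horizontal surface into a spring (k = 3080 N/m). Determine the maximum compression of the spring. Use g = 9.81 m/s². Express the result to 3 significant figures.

x = 2.45 m

Energy conservation (no friction) from release to max compression: mgh = ½kx²
x = √(2mgh/k) = √(2 × 75.2 × 9.81 × 12.5 / 3080) = 2.447 m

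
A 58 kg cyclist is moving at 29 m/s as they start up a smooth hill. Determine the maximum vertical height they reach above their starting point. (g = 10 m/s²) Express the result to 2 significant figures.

h = 42 m

By energy conservation, ½mv² = mgh
h = v²/(2g) = 29²/(2 × 10) = 42.05 m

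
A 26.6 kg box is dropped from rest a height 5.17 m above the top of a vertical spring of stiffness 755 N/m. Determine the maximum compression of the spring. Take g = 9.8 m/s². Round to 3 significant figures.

Let x be the compression. The total drop is H + x, and the box is instantaneously at rest at max compression, so energy conservation gives:
mg(H + x) = ½kx²
½(755)x² − (26.6)(9.8)x − (26.6)(9.8)(5.17) = 0
377.5x² − 260.7x − 1348 = 0
x = [260.7 + √(67954 + 2.0351e+06)]/(2 × 377.5) = 2.266 m

x = 2.27 m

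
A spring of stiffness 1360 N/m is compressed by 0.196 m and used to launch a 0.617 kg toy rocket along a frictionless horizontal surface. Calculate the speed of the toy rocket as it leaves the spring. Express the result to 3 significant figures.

v = 9.20 m/s

Spring PE converts entirely to kinetic energy: ½kx² = ½mv²
v = x√(k/m) = 0.196 × √(1360/0.617) = 9.202 m/s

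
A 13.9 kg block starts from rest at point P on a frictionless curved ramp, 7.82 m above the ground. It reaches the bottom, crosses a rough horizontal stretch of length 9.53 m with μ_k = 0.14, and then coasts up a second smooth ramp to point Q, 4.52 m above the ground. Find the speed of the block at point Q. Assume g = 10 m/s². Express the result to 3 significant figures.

Energy at P: mgh₁ = (13.9)(10)(7.82) = 1087.0 J
Friction loss: W_f = μ_k mg d = 185.5 J
At Q: ½mv² + mgh₂ = mgh₁ − W_f
½mv² = 1087.0 − 185.5 − 628.28 = 273.25 J
v = √(2 × 273.25/13.9) = 6.270 m/s

v = 6.27 m/s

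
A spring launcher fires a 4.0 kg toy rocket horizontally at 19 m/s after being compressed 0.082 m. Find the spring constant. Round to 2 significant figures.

Spring PE at full compression equals KE at release: ½kx² = ½mv²
k = mv²/x² = (4.0)(19)²/(0.082)² = 214753 N/m

k = 210000 N/m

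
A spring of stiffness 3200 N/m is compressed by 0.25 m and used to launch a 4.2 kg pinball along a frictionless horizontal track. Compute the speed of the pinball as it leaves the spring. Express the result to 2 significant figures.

v = 6.9 m/s

Spring PE converts entirely to kinetic energy: ½kx² = ½mv²
v = x√(k/m) = 0.25 × √(3200/4.2) = 6.901 m/s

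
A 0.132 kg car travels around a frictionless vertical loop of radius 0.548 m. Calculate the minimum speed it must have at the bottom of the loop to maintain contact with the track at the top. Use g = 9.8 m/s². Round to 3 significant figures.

At the top: mg = mv_top²/r ⇒ v_top² = gr = 5.370 m²/s²
Energy from bottom to top (height 2r): ½mv_bot² = ½mv_top² + mg(2r)
v_bot² = gr + 4gr = 5gr = 26.85
v_bot = √(5gr) = 5.182 m/s

v = 5.18 m/s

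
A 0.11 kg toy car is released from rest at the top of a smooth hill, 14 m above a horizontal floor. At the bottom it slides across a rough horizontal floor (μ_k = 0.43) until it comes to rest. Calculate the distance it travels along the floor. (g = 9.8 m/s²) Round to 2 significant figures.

Energy at the top = energy at the end + work done against friction:
At rest all PE has been dissipated by friction: mgh = μ_k m g d
d = h/μ_k = 14/0.43 = 32.56 m

d = 33 m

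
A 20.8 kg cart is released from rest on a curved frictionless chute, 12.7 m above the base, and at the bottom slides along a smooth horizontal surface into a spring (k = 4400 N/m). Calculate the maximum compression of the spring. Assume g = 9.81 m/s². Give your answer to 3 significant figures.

x = 1.09 m

Energy conservation (no friction) from release to max compression: mgh = ½kx²
x = √(2mgh/k) = √(2 × 20.8 × 9.81 × 12.7 / 4400) = 1.085 m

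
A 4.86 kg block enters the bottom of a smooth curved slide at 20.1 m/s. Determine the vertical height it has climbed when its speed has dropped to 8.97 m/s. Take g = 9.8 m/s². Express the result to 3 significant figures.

h = 16.5 m

Energy balance between the two points: ½mv₁² = ½mv₂² + mgh
h = (v₁² − v₂²)/(2g) = (20.1² − 8.97²)/(2 × 9.8) = 16.51 m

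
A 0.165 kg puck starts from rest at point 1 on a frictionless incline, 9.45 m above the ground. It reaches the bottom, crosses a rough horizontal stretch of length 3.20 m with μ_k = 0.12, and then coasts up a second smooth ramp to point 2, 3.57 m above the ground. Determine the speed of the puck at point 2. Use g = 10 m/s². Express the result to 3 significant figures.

Energy at 1: mgh₁ = (0.165)(10)(9.45) = 15.592 J
Friction loss: W_f = μ_k mg d = 0.6336 J
At 2: ½mv² + mgh₂ = mgh₁ − W_f
½mv² = 15.592 − 0.6336 − 5.8905 = 9.0684 J
v = √(2 × 9.0684/0.165) = 10.48 m/s

v = 10.5 m/s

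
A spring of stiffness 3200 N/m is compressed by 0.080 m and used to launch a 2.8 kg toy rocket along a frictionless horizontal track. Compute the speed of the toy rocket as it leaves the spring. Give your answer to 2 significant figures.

v = 2.7 m/s

Spring PE converts entirely to kinetic energy: ½kx² = ½mv²
v = x√(k/m) = 0.080 × √(3200/2.8) = 2.704 m/s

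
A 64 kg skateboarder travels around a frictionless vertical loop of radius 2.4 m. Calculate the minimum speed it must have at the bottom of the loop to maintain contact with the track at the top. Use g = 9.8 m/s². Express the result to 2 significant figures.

v = 11 m/s

At the top: mg = mv_top²/r ⇒ v_top² = gr = 23.52 m²/s²
Energy from bottom to top (height 2r): ½mv_bot² = ½mv_top² + mg(2r)
v_bot² = gr + 4gr = 5gr = 117.6
v_bot = √(5gr) = 10.84 m/s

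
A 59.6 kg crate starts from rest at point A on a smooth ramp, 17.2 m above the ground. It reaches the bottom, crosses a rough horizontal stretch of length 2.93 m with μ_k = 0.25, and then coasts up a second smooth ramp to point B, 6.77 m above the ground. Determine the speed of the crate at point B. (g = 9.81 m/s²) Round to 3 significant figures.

Energy at A: mgh₁ = (59.6)(9.81)(17.2) = 10056 J
Friction loss: W_f = μ_k mg d = 428.3 J
At B: ½mv² + mgh₂ = mgh₁ − W_f
½mv² = 10056 − 428.3 − 3958.3 = 5669.9 J
v = √(2 × 5669.9/59.6) = 13.79 m/s

v = 13.8 m/s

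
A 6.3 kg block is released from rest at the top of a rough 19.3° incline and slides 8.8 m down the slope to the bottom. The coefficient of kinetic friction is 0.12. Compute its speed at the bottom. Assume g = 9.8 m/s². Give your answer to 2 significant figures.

Energy: mgh = ½mv² + W_f, with h = L sinθ and W_f = μ_k (mg cosθ) L
mgh = mgL sinθ = (6.3)(9.8)(8.8)sin19.3° = 179.57 J
W_f = μ_k mg cosθ · L = (0.12)(6.3)(9.8)cos19.3°·8.8 = 61.53 J
½mv² = 179.57 − 61.53 = 118.04 J
v = √(2 × 118.04/6.3) = 6.121 m/s

v = 6.1 m/s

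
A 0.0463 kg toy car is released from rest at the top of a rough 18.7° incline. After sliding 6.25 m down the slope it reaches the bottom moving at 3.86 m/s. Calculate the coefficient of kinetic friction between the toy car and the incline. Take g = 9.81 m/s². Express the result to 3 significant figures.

The energy dissipated by friction is the PE lost minus the KE gained:
mgL sinθ = 0.91015 J; ½mv² = 0.34493 J
W_f = 0.91015 − 0.34493 = 0.5652 J
μ_k = W_f/(mg cosθ · L) = 0.5652/(0.4302 × 6.25) = 0.2102

μ_k = 0.210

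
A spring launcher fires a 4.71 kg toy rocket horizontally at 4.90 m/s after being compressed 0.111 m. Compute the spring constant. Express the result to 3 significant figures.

½kx² = ½mv²
k = mv²/x² = (4.71)(4.90)²/(0.111)² = 9178 N/m

k = 9180 N/m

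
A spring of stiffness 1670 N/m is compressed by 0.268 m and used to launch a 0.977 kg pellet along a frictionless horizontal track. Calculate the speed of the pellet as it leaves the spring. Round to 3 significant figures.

v = 11.1 m/s

Conservation of energy: ½kx² = ½mv²
v = x√(k/m) = 0.268 × √(1670/0.977) = 11.08 m/s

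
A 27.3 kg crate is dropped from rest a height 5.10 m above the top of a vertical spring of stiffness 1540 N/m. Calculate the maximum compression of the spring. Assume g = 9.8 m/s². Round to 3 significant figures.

Measuring PE from the top of the relaxed spring, at max compression the crate has dropped H + x with zero KE, so:
mg(H + x) = ½kx²
½(1540)x² − (27.3)(9.8)x − (27.3)(9.8)(5.10) = 0
770.0x² − 267.5x − 1364 = 0
x = [267.5 + √(71578 + 4.2025e+06)]/(2 × 770.0) = 1.516 m

x = 1.52 m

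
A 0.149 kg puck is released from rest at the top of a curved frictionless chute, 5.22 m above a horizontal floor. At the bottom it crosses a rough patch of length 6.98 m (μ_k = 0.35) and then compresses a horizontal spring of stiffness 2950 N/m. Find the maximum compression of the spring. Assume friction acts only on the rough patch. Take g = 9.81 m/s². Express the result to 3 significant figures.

x = 0.0525 m

Initial energy: E₁ = mgh = (0.149)(9.81)(5.22) = 7.6300 J
Friction removes W_f = μ_k mg d = (0.35)(0.149)(9.81)(6.98) = 3.571 J
Energy reaching the spring: E = 7.6300 − 3.571 = 4.0591 J
At max compression ½kx² = E ⇒ x = √(2E/k) = √(2 × 4.0591/2950) = 0.05246 m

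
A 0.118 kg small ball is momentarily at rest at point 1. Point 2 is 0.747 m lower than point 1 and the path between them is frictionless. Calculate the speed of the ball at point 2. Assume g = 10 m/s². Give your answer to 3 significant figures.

Equating total energy at the two states: mgh = ½mv²
v = √(2gh) = √(2 × 10 × 0.747) = √14.940 = 3.865 m/s

v = 3.87 m/s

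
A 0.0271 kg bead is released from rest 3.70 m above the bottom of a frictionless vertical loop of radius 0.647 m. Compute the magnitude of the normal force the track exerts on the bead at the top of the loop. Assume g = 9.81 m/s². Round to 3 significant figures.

Energy from release to top (height 2r): mgh = ½mv_top² + mg(2r)
v_top² = 2g(h − 2r) = 2(9.81)(3.70 − 1.294) = 47.206 m²/s²
At the top, both N and weight point toward the centre: N + mg = mv_top²/r
N = m(v_top²/r − g) = 0.0271(47.206/0.647 − 9.81) = 1.711 N

N = 1.71 N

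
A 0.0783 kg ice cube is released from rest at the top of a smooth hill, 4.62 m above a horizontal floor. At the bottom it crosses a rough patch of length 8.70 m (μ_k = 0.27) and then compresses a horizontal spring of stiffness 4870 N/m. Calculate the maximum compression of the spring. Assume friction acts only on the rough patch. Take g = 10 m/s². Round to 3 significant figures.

x = 0.0270 m

Initial energy: E₁ = mgh = (0.0783)(10)(4.62) = 3.6175 J
Friction removes W_f = μ_k mg d = (0.27)(0.0783)(10)(8.70) = 1.839 J
Energy reaching the spring: E = 3.6175 − 1.839 = 1.7782 J
At max compression ½kx² = E ⇒ x = √(2E/k) = √(2 × 1.7782/4870) = 0.02702 m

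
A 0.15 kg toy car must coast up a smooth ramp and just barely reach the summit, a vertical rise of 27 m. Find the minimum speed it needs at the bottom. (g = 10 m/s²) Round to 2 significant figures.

v = 23 m/s

At the top it is momentarily at rest, so all KE converts to PE: ½mv² = mgh
v = √(2gh) = √(2 × 10 × 27) = 23.24 m/s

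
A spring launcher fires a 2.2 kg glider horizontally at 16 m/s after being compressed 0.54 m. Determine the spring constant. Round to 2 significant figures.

Spring PE at full compression equals KE at release: ½kx² = ½mv²
k = mv²/x² = (2.2)(16)²/(0.54)² = 1931 N/m

k = 1900 N/m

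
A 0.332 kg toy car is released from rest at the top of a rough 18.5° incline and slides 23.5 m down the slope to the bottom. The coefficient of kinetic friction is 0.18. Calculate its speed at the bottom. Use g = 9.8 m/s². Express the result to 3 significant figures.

Energy: mgh = ½mv² + W_f, with h = L sinθ and W_f = μ_k (mg cosθ) L
mgh = mgL sinθ = (0.332)(9.8)(23.5)sin18.5° = 24.261 J
W_f = μ_k mg cosθ · L = (0.18)(0.332)(9.8)cos18.5°·23.5 = 13.05 J
½mv² = 24.261 − 13.05 = 11.209 J
v = √(2 × 11.209/0.332) = 8.217 m/s

v = 8.22 m/s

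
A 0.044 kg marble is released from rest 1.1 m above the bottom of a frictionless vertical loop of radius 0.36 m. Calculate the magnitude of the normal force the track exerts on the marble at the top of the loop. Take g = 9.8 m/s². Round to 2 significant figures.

N = 0.48 N

Energy from release to top (height 2r): mgh = ½mv_top² + mg(2r)
v_top² = 2g(h − 2r) = 2(9.8)(1.1 − 0.7200) = 7.4480 m²/s²
At the top, both N and weight point toward the centre: N + mg = mv_top²/r
N = m(v_top²/r − g) = 0.044(7.4480/0.36 − 9.8) = 0.4791 N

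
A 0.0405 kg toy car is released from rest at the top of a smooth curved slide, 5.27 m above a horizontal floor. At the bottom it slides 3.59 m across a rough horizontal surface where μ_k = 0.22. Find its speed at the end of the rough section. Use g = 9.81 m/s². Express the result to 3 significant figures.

v = 9.38 m/s

Energy bookkeeping (friction removes W_f = μ_k N d):
mgh = ½mv² + μ_k m g d
W_f = μ_k mg d = (0.22)(0.0405)(9.81)(3.59) = 0.3138 J
½mv² = mgh − W_f = 2.0938 − 0.3138 = 1.7800 J
v = √(2 × 1.7800/0.0405) = 9.376 m/s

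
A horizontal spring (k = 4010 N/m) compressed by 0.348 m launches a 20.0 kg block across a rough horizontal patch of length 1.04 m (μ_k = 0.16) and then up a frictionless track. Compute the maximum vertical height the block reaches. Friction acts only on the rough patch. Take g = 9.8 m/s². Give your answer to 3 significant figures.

Spring energy: E₀ = ½kx² = ½(4010)(0.348)² = 242.81 J
Friction: W_f = μ_k mg d = (0.16)(20.0)(9.8)(1.04) = 32.61 J
Energy at base of ramp: E = 242.81 − 32.61 = 210.20 J
At max height all remaining energy is PE: mgh = E ⇒ h = E/(mg) = 210.20/(20.0 × 9.8) = 1.072 m

h = 1.07 m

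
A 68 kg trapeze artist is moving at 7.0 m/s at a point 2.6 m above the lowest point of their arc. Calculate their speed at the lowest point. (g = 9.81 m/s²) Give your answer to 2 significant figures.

v = 10 m/s

Mechanical energy is conserved (no friction): ½mv₀² + mgh = ½mv²
The mass cancels from both sides.
v² = v₀² + 2gh = (7.0)² + 2(9.81)(2.6) = 100.01
v = √100.01 = 10.00 m/s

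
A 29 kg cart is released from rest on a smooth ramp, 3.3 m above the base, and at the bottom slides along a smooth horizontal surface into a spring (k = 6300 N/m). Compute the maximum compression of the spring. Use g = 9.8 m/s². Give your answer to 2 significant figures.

At max compression the cart is momentarily at rest: mgh = ½kx²
x = √(2mgh/k) = √(2 × 29 × 9.8 × 3.3 / 6300) = 0.5456 m

x = 0.55 m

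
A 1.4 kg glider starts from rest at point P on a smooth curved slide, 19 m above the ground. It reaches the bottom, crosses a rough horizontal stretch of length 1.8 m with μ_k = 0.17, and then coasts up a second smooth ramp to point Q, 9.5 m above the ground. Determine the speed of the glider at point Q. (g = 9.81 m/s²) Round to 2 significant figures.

Energy at P: mgh₁ = (1.4)(9.81)(19) = 260.95 J
Friction loss: W_f = μ_k mg d = 4.203 J
At Q: ½mv² + mgh₂ = mgh₁ − W_f
½mv² = 260.95 − 4.203 − 130.47 = 126.27 J
v = √(2 × 126.27/1.4) = 13.43 m/s

v = 13 m/s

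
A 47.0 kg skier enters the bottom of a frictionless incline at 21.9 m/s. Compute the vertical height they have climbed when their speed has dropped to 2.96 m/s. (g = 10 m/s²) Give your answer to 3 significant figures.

Conservation of energy: ½mv₁² = ½mv₂² + mgh
h = (v₁² − v₂²)/(2g) = (21.9² − 2.96²)/(2 × 10) = 23.54 m

h = 23.5 m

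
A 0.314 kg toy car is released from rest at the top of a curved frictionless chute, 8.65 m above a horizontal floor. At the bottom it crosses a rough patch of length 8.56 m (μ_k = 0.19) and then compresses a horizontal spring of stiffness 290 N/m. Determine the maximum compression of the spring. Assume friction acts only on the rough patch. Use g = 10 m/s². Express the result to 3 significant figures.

Initial energy: E₁ = mgh = (0.314)(10)(8.65) = 27.161 J
Friction removes W_f = μ_k mg d = (0.19)(0.314)(10)(8.56) = 5.107 J
Energy reaching the spring: E = 27.161 − 5.107 = 22.054 J
At max compression ½kx² = E ⇒ x = √(2E/k) = √(2 × 22.054/290) = 0.3900 m

x = 0.390 m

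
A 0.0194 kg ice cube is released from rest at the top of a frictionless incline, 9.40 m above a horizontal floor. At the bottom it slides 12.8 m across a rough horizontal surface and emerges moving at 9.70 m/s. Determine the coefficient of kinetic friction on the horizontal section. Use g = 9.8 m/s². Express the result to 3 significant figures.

μ_k = 0.359

Energy bookkeeping (friction removes W_f = μ_k N d):
mgh = ½mv² + μ_k m g d
mgh = 1.7871 J; ½mv² = 0.91267 J
W_f = 1.7871 − 0.91267 = 0.8745 J
μ_k = W_f/(mg·d) = 0.8745/(0.1901 × 12.8) = 0.3593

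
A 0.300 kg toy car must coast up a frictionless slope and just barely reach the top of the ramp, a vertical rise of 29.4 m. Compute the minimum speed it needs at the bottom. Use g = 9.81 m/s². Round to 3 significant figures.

v = 24.0 m/s

At the top it is momentarily at rest, so all KE converts to PE: ½mv² = mgh
v = √(2gh) = √(2 × 9.81 × 29.4) = 24.02 m/s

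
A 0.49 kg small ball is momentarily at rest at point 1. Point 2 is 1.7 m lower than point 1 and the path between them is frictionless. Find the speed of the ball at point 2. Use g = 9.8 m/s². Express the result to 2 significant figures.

Energy conservation between the two points: mgh = ½mv²
v = √(2gh) = √(2 × 9.8 × 1.7) = √33.320 = 5.772 m/s

v = 5.8 m/s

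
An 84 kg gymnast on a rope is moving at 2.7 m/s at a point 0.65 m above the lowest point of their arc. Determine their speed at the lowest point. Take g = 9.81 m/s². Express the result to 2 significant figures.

Mechanical energy is conserved (no friction): ½mv₀² + mgh = ½mv²
v² = v₀² + 2gh = (2.7)² + 2(9.81)(0.65) = 20.043
v = √20.043 = 4.477 m/s

v = 4.5 m/s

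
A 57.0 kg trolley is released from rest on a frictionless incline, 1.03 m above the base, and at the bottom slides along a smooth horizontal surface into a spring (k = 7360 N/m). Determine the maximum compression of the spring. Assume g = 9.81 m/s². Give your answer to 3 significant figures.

Energy conservation (no friction) from release to max compression: mgh = ½kx²
x = √(2mgh/k) = √(2 × 57.0 × 9.81 × 1.03 / 7360) = 0.3956 m

x = 0.396 m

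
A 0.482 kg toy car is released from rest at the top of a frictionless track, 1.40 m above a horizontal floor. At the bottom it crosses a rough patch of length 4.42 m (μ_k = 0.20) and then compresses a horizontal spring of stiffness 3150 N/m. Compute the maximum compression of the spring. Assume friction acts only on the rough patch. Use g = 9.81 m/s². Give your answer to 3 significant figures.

x = 0.0394 m

Initial energy: E₁ = mgh = (0.482)(9.81)(1.40) = 6.6198 J
Friction removes W_f = μ_k mg d = (0.20)(0.482)(9.81)(4.42) = 4.180 J
Energy reaching the spring: E = 6.6198 − 4.180 = 2.4399 J
At max compression ½kx² = E ⇒ x = √(2E/k) = √(2 × 2.4399/3150) = 0.03936 m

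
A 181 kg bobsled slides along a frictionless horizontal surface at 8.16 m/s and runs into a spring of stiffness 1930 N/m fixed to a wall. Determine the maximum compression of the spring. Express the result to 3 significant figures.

x = 2.50 m

At max compression the bobsled is momentarily at rest: ½mv² = ½kx²
x = v√(m/k) = 8.16 × √(181/1930) = 2.499 m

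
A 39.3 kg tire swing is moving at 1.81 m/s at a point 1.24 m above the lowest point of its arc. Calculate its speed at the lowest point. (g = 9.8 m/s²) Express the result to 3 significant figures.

v = 5.25 m/s

By conservation of mechanical energy, ½mv₀² + mgh = ½mv²
v² = v₀² + 2gh = (1.81)² + 2(9.8)(1.24) = 27.580
v = √27.580 = 5.252 m/s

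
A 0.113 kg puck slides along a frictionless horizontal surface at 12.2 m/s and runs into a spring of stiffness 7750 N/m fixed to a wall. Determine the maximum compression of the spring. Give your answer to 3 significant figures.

x = 0.0466 m

All KE is stored as spring PE at maximum compression: ½mv² = ½kx²
x = v√(m/k) = 12.2 × √(0.113/7750) = 0.04659 m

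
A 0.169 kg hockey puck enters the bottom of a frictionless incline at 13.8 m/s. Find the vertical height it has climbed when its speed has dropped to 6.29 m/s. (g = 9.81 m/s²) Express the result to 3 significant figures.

Conservation of energy: ½mv₁² = ½mv₂² + mgh
h = (v₁² − v₂²)/(2g) = (13.8² − 6.29²)/(2 × 9.81) = 7.690 m

h = 7.69 m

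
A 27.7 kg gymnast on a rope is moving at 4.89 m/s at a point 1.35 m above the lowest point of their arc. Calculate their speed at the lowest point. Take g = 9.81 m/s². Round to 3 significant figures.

Equating total energy at the two states: ½mv₀² + mgh = ½mv²
The mass cancels from both sides.
v² = v₀² + 2gh = (4.89)² + 2(9.81)(1.35) = 50.399
v = √50.399 = 7.099 m/s

v = 7.10 m/s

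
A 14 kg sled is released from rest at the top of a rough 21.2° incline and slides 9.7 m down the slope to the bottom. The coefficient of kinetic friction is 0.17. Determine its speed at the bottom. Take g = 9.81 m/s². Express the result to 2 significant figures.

v = 6.2 m/s

Work–energy: mg(L sinθ) − μ_k(mg cosθ)L = ½mv²
mgh = mgL sinθ = (14)(9.81)(9.7)sin21.2° = 481.76 J
W_f = μ_k mg cosθ · L = (0.17)(14)(9.81)cos21.2°·9.7 = 211.1 J
½mv² = 481.76 − 211.1 = 270.61 J
v = √(2 × 270.61/14) = 6.218 m/s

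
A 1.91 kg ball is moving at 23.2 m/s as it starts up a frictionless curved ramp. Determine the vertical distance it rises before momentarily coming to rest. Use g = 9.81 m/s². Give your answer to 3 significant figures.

By energy conservation, ½mv² = mgh
h = v²/(2g) = 23.2²/(2 × 9.81) = 27.43 m

h = 27.4 m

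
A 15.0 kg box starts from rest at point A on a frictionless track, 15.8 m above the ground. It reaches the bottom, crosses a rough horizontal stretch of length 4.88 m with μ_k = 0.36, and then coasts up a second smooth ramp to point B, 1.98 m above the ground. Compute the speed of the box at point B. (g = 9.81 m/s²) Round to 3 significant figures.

Energy at A: mgh₁ = (15.0)(9.81)(15.8) = 2325.0 J
Friction loss: W_f = μ_k mg d = 258.5 J
At B: ½mv² + mgh₂ = mgh₁ − W_f
½mv² = 2325.0 − 258.5 − 291.36 = 1775.1 J
v = √(2 × 1775.1/15.0) = 15.38 m/s

v = 15.4 m/s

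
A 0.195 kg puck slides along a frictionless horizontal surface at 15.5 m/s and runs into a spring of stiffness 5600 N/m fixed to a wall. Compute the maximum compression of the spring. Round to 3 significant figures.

x = 0.0915 m

All KE is stored as spring PE at maximum compression: ½mv² = ½kx²
x = v√(m/k) = 15.5 × √(0.195/5600) = 0.09147 m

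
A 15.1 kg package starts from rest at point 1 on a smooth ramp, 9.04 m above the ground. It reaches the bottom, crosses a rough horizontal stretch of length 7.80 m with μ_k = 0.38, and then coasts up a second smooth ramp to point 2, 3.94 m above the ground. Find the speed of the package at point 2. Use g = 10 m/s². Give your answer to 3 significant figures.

Energy at 1: mgh₁ = (15.1)(10)(9.04) = 1365.0 J
Friction loss: W_f = μ_k mg d = 447.6 J
At 2: ½mv² + mgh₂ = mgh₁ − W_f
½mv² = 1365.0 − 447.6 − 594.94 = 322.54 J
v = √(2 × 322.54/15.1) = 6.536 m/s

v = 6.54 m/s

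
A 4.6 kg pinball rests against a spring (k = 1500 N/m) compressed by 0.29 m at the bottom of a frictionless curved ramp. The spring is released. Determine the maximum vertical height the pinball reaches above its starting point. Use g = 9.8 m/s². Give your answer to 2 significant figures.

h = 1.4 m

Energy conservation from release to the highest point: ½kx² = mgh
h = kx²/(2mg) = (1500)(0.29)²/(2 × 4.6 × 9.8) = 1.399 m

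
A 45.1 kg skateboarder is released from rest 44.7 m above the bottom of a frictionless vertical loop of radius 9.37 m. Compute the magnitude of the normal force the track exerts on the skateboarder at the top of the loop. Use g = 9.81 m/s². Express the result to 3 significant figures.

N = 2010 N

Energy from release to top (height 2r): mgh = ½mv_top² + mg(2r)
v_top² = 2g(h − 2r) = 2(9.81)(44.7 − 18.74) = 509.34 m²/s²
At the top, both N and weight point toward the centre: N + mg = mv_top²/r
N = m(v_top²/r − g) = 45.1(509.34/9.37 − 9.81) = 2009 N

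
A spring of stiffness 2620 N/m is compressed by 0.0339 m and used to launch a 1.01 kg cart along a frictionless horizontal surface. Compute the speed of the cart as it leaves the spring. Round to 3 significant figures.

v = 1.73 m/s

The cart leaves the spring when the spring is at natural length, so ½kx² = ½mv²
v = x√(k/m) = 0.0339 × √(2620/1.01) = 1.727 m/s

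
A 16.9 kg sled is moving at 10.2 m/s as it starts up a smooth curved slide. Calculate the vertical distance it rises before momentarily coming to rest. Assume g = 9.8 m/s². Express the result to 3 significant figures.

h = 5.31 m

Setting KE at the bottom equal to PE gained: ½mv² = mgh
h = v²/(2g) = 10.2²/(2 × 9.8) = 5.308 m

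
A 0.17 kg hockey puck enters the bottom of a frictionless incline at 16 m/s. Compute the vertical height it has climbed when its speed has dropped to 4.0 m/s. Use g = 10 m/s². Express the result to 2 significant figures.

Energy balance between the two points: ½mv₁² = ½mv₂² + mgh
h = (v₁² − v₂²)/(2g) = (16² − 4.0²)/(2 × 10) = 12.00 m

h = 12 m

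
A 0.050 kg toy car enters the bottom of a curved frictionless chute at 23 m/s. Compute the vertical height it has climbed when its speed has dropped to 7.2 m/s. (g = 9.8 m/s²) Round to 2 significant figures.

h = 24 m

Conservation of energy: ½mv₁² = ½mv₂² + mgh
h = (v₁² − v₂²)/(2g) = (23² − 7.2²)/(2 × 9.8) = 24.34 m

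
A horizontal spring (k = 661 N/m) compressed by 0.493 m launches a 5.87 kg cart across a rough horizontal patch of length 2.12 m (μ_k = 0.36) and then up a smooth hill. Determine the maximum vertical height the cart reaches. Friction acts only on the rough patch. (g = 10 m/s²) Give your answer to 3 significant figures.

h = 0.605 m

Spring energy: E₀ = ½kx² = ½(661)(0.493)² = 80.328 J
Friction: W_f = μ_k mg d = (0.36)(5.87)(10)(2.12) = 44.80 J
Energy at base of ramp: E = 80.328 − 44.80 = 35.528 J
At max height all remaining energy is PE: mgh = E ⇒ h = E/(mg) = 35.528/(5.87 × 10) = 0.6052 m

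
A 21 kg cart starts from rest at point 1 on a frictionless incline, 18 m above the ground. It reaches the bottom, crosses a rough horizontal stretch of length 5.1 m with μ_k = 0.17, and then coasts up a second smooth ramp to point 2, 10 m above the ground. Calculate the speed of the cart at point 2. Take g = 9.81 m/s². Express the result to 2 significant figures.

v = 12 m/s

Energy at 1: mgh₁ = (21)(9.81)(18) = 3708.2 J
Friction loss: W_f = μ_k mg d = 178.6 J
At 2: ½mv² + mgh₂ = mgh₁ − W_f
½mv² = 3708.2 − 178.6 − 2060.1 = 1469.5 J
v = √(2 × 1469.5/21) = 11.83 m/s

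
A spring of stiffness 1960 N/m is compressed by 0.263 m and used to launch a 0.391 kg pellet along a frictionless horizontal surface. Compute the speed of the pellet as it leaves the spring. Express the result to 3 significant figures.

The pellet leaves the spring when the spring is at natural length, so ½kx² = ½mv²
v = x√(k/m) = 0.263 × √(1960/0.391) = 18.62 m/s

v = 18.6 m/s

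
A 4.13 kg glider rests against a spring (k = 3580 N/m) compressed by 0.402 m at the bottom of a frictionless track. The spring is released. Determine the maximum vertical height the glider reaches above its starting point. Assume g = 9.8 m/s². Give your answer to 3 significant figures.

h = 7.15 m

All spring PE becomes gravitational PE at the highest point: ½kx² = mgh
h = kx²/(2mg) = (3580)(0.402)²/(2 × 4.13 × 9.8) = 7.147 m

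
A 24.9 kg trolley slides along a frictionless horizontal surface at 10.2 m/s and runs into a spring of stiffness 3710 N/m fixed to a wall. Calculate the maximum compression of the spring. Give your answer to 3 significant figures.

At max compression the trolley is momentarily at rest: ½mv² = ½kx²
x = v√(m/k) = 10.2 × √(24.9/3710) = 0.8356 m

x = 0.836 m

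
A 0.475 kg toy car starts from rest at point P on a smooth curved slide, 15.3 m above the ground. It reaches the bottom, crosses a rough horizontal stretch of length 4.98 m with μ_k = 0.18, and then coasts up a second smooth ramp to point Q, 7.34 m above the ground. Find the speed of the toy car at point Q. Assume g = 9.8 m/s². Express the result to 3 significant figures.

v = 11.8 m/s

Energy at P: mgh₁ = (0.475)(9.8)(15.3) = 71.222 J
Friction loss: W_f = μ_k mg d = 4.173 J
At Q: ½mv² + mgh₂ = mgh₁ − W_f
½mv² = 71.222 − 4.173 − 34.168 = 32.881 J
v = √(2 × 32.881/0.475) = 11.77 m/s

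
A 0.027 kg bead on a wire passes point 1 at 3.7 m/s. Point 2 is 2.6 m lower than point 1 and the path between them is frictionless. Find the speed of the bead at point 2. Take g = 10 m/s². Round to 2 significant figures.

By conservation of mechanical energy, ½mv₀² + mgh = ½mv²
v² = v₀² + 2gh = (3.7)² + 2(10)(2.6) = 65.690
v = √65.690 = 8.105 m/s

v = 8.1 m/s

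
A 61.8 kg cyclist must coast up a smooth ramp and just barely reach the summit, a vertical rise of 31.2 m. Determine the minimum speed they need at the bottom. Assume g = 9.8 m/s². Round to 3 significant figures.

At the top they are momentarily at rest, so all KE converts to PE: ½mv² = mgh
v = √(2gh) = √(2 × 9.8 × 31.2) = 24.73 m/s

v = 24.7 m/s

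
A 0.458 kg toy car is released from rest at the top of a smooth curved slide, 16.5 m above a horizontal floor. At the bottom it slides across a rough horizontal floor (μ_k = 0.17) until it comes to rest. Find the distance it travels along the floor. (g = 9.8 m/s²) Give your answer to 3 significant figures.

d = 97.1 m

Energy at the top = energy at the end + work done against friction:
At rest all PE has been dissipated by friction: mgh = μ_k m g d
d = h/μ_k = 16.5/0.17 = 97.06 m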